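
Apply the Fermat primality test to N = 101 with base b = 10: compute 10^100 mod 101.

1

10^1 ≡ 10 (mod 101)
10^2 ≡ 10^2 = 100 ≡ 100 (mod 101)
10^4 ≡ 100^2 = 10000 ≡ 1 (mod 101)
10^8 ≡ 1^2 = 1 ≡ 1 (mod 101)
10^16 ≡ 1^2 = 1 ≡ 1 (mod 101)
10^32 ≡ 1^2 = 1 ≡ 1 (mod 101)
10^64 ≡ 1^2 = 1 ≡ 1 (mod 101)
100 = 64 + 32 + 4 in binary powers of 2.
So 10^100 ≡ 1 · 1 · 1 ≡ 1 (mod 101).
Since the result is 1, base 10 gives no evidence that 101 is composite.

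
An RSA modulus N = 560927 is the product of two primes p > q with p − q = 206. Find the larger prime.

Since p = q + 206, we have 560927 = q(q + 206), so q² + 206q − 560927 = 0.
Discriminant: 206² + 4·560927 = 42436 + 2243708 = 2286144; √2286144 = 1512.
q = (−206 + 1512)/2 = 653, and p = q + 206 = 859.
Check: 653 · 859 = 560927.

859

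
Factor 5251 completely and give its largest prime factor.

5251 = 59 · 89
89 is prime.
So 5251 = 59 · 89; the largest prime factor is 89.

89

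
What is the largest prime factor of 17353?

67

17353 = 7 · 2479
2479 = 37 · 67
67 is prime.
So 17353 = 7 · 37 · 67; the largest prime factor is 67.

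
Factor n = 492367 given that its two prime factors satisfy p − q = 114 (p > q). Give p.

Since p = q + 114, we have 492367 = q(q + 114), so q² + 114q − 492367 = 0.
Discriminant: 114² + 4·492367 = 12996 + 1969468 = 1982464; √1982464 = 1408.
q = (−114 + 1408)/2 = 647, and p = q + 114 = 761.
Check: 647 · 761 = 492367.

761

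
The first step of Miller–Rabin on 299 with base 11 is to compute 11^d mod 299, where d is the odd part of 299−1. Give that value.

299 − 1 = 298 = 2^1 · 149, so d = 149.
11^1 ≡ 11 (mod 299)
11^2 ≡ 11^2 = 121 ≡ 121 (mod 299)
11^4 ≡ 121^2 = 14641 ≡ 289 (mod 299)
11^8 ≡ 289^2 = 83521 ≡ 100 (mod 299)
11^16 ≡ 100^2 = 10000 ≡ 133 (mod 299)
11^32 ≡ 133^2 = 17689 ≡ 48 (mod 299)
11^64 ≡ 48^2 = 2304 ≡ 211 (mod 299)
11^128 ≡ 211^2 = 44521 ≡ 269 (mod 299)
149 = 128 + 16 + 4 + 1 in binary powers of 2.
So 11^149 ≡ 269 · 133 · 289 · 11 ≡ 267 (mod 299).
Squaring chain: 267; never reaches −1, so base 11 is a Miller–Rabin witness that 299 is composite.

267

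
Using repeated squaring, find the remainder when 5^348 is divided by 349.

1

5^1 ≡ 5 (mod 349)
5^2 ≡ 5^2 = 25 ≡ 25 (mod 349)
5^4 ≡ 25^2 = 625 ≡ 276 (mod 349)
5^8 ≡ 276^2 = 76176 ≡ 94 (mod 349)
5^16 ≡ 94^2 = 8836 ≡ 111 (mod 349)
5^32 ≡ 111^2 = 12321 ≡ 106 (mod 349)
5^64 ≡ 106^2 = 11236 ≡ 68 (mod 349)
5^128 ≡ 68^2 = 4624 ≡ 87 (mod 349)
5^256 ≡ 87^2 = 7569 ≡ 240 (mod 349)
348 = 256 + 64 + 16 + 8 + 4 in binary powers of 2.
So 5^348 ≡ 240 · 68 · 111 · 94 · 276 ≡ 1 (mod 349).
Since the result is 1, base 5 gives no evidence that 349 is composite.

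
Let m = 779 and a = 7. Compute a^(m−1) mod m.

7^1 ≡ 7 (mod 779)
7^2 ≡ 7^2 = 49 ≡ 49 (mod 779)
7^4 ≡ 49^2 = 2401 ≡ 64 (mod 779)
7^8 ≡ 64^2 = 4096 ≡ 201 (mod 779)
7^16 ≡ 201^2 = 40401 ≡ 672 (mod 779)
7^32 ≡ 672^2 = 451584 ≡ 543 (mod 779)
7^64 ≡ 543^2 = 294849 ≡ 387 (mod 779)
7^128 ≡ 387^2 = 149769 ≡ 201 (mod 779)
7^256 ≡ 201^2 = 40401 ≡ 672 (mod 779)
7^512 ≡ 672^2 = 451584 ≡ 543 (mod 779)
778 = 512 + 256 + 8 + 2 in binary powers of 2.
So 7^778 ≡ 543 · 672 · 201 · 49 ≡ 292 (mod 779).
Since 292 ≠ 1, base 7 is a Fermat witness: 779 is composite.

292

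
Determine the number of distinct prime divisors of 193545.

193545 = 3^2 · 21505
21505 = 5 · 4301
4301 = 11 · 391
391 = 17 · 23
193545 = 3^2 · 5 · 11 · 17 · 23, which has 5 distinct prime factors.

5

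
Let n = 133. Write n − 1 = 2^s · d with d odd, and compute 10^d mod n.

27

133 − 1 = 132 = 2^2 · 33, so d = 33.
10^1 ≡ 10 (mod 133)
10^2 ≡ 10^2 = 100 ≡ 100 (mod 133)
10^4 ≡ 100^2 = 10000 ≡ 25 (mod 133)
10^8 ≡ 25^2 = 625 ≡ 93 (mod 133)
10^16 ≡ 93^2 = 8649 ≡ 4 (mod 133)
10^32 ≡ 4^2 = 16 ≡ 16 (mod 133)
33 = 32 + 1 in binary powers of 2.
So 10^33 ≡ 16 · 10 ≡ 27 (mod 133).
Squaring chain: 27 → 64; never reaches −1, so base 10 is a Miller–Rabin witness that 133 is composite.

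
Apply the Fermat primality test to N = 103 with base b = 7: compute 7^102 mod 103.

7^1 ≡ 7 (mod 103)
7^2 ≡ 7^2 = 49 ≡ 49 (mod 103)
7^4 ≡ 49^2 = 2401 ≡ 32 (mod 103)
7^8 ≡ 32^2 = 1024 ≡ 97 (mod 103)
7^16 ≡ 97^2 = 9409 ≡ 36 (mod 103)
7^32 ≡ 36^2 = 1296 ≡ 60 (mod 103)
7^64 ≡ 60^2 = 3600 ≡ 98 (mod 103)
102 = 64 + 32 + 4 + 2 in binary powers of 2.
So 7^102 ≡ 98 · 60 · 32 · 49 ≡ 1 (mod 103).
Since the result is 1, base 7 gives no evidence that 103 is composite.

1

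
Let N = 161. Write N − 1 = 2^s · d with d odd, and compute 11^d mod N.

51

161 − 1 = 160 = 2^5 · 5, so d = 5.
11^1 ≡ 11 (mod 161)
11^2 ≡ 11^2 = 121 ≡ 121 (mod 161)
11^4 ≡ 121^2 = 14641 ≡ 151 (mod 161)
5 = 4 + 1 in binary powers of 2.
So 11^5 ≡ 151 · 11 ≡ 51 (mod 161).
Squaring chain: 51 → 25 → 142 → 39 → 72; never reaches −1, so base 11 is a Miller–Rabin witness that 161 is composite.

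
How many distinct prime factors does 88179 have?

88179 = 3 · 29393
29393 = 7 · 4199
4199 = 13 · 323
323 = 17 · 19
88179 = 3 · 7 · 13 · 17 · 19, which has 5 distinct prime factors.

5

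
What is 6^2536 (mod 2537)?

6^1 ≡ 6 (mod 2537)
6^2 ≡ 6^2 = 36 ≡ 36 (mod 2537)
6^4 ≡ 36^2 = 1296 ≡ 1296 (mod 2537)
6^8 ≡ 1296^2 = 1679616 ≡ 122 (mod 2537)
6^16 ≡ 122^2 = 14884 ≡ 2199 (mod 2537)
6^32 ≡ 2199^2 = 4835601 ≡ 79 (mod 2537)
6^64 ≡ 79^2 = 6241 ≡ 1167 (mod 2537)
6^128 ≡ 1167^2 = 1361889 ≡ 2057 (mod 2537)
6^256 ≡ 2057^2 = 4231249 ≡ 2070 (mod 2537)
6^512 ≡ 2070^2 = 4284900 ≡ 2444 (mod 2537)
6^1024 ≡ 2444^2 = 5973136 ≡ 1038 (mod 2537)
6^2048 ≡ 1038^2 = 1077444 ≡ 1756 (mod 2537)
2536 = 2048 + 256 + 128 + 64 + 32 + 8 in binary powers of 2.
So 6^2536 ≡ 1756 · 2070 · 2057 · 1167 · 79 · 122 ≡ 2113 (mod 2537).
Since 2113 ≠ 1, base 6 is a Fermat witness: 2537 is composite.

2113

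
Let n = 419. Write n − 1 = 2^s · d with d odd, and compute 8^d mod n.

418

419 − 1 = 418 = 2^1 · 209, so d = 209.
8^1 ≡ 8 (mod 419)
8^2 ≡ 8^2 = 64 ≡ 64 (mod 419)
8^4 ≡ 64^2 = 4096 ≡ 325 (mod 419)
8^8 ≡ 325^2 = 105625 ≡ 37 (mod 419)
8^16 ≡ 37^2 = 1369 ≡ 112 (mod 419)
8^32 ≡ 112^2 = 12544 ≡ 393 (mod 419)
8^64 ≡ 393^2 = 154449 ≡ 257 (mod 419)
8^128 ≡ 257^2 = 66049 ≡ 266 (mod 419)
209 = 128 + 64 + 16 + 1 in binary powers of 2.
So 8^209 ≡ 266 · 257 · 112 · 8 ≡ 418 (mod 419).
Since 8^d ≡ 418 (mod 419), base 8 does not prove 419 composite.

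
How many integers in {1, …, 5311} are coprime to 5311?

Factor: 5311 = 47 · 113.
φ(5311) = (47−1) · (113−1) = 46 · 112 = 5152.

5152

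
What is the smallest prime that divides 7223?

31

7223 is odd.
Digit sum 14, not divisible by 3.
Ends in 3: not divisible by 5.
7: 7223 = 7·1031 + 6
11: 7223 = 11·656 + 7
13: 7223 = 13·555 + 8
17: 7223 = 17·424 + 15
19: 7223 = 19·380 + 3
23: 7223 = 23·314 + 1
29: 7223 = 29·249 + 2
31: 7223 = 31·233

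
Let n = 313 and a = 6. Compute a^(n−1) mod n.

1

6^1 ≡ 6 (mod 313)
6^2 ≡ 6^2 = 36 ≡ 36 (mod 313)
6^4 ≡ 36^2 = 1296 ≡ 44 (mod 313)
6^8 ≡ 44^2 = 1936 ≡ 58 (mod 313)
6^16 ≡ 58^2 = 3364 ≡ 234 (mod 313)
6^32 ≡ 234^2 = 54756 ≡ 294 (mod 313)
6^64 ≡ 294^2 = 86436 ≡ 48 (mod 313)
6^128 ≡ 48^2 = 2304 ≡ 113 (mod 313)
6^256 ≡ 113^2 = 12769 ≡ 249 (mod 313)
312 = 256 + 32 + 16 + 8 in binary powers of 2.
So 6^312 ≡ 249 · 294 · 234 · 58 ≡ 1 (mod 313).
Since the result is 1, base 6 gives no evidence that 313 is composite.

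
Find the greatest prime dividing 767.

767 = 13 · 59
59 is prime.
So 767 = 13 · 59; the largest prime factor is 59.

59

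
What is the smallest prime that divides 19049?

19049 is odd.
Digit sum 23, not divisible by 3.
Ends in 9: not divisible by 5.
7: 19049 = 7·2721 + 2
11: 19049 = 11·1731 + 8
13: 19049 = 13·1465 + 4
17: 19049 = 17·1120 + 9
19: 19049 = 19·1002 + 11
23: 19049 = 23·828 + 5
29: 19049 = 29·656 + 25
31: 19049 = 31·614 + 15
37: 19049 = 37·514 + 31
41: 19049 = 41·464 + 25
43: 19049 = 43·443

43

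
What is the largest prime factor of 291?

291 = 3 · 97
97 is prime.
So 291 = 3 · 97; the largest prime factor is 97.

97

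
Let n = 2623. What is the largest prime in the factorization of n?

61

2623 = 43 · 61
61 is prime.
So 2623 = 43 · 61; the largest prime factor is 61.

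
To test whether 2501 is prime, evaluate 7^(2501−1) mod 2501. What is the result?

1721

7^1 ≡ 7 (mod 2501)
7^2 ≡ 7^2 = 49 ≡ 49 (mod 2501)
7^4 ≡ 49^2 = 2401 ≡ 2401 (mod 2501)
7^8 ≡ 2401^2 = 5764801 ≡ 2497 (mod 2501)
7^16 ≡ 2497^2 = 6235009 ≡ 16 (mod 2501)
7^32 ≡ 16^2 = 256 ≡ 256 (mod 2501)
7^64 ≡ 256^2 = 65536 ≡ 510 (mod 2501)
7^128 ≡ 510^2 = 260100 ≡ 2497 (mod 2501)
7^256 ≡ 2497^2 = 6235009 ≡ 16 (mod 2501)
7^512 ≡ 16^2 = 256 ≡ 256 (mod 2501)
7^1024 ≡ 256^2 = 65536 ≡ 510 (mod 2501)
7^2048 ≡ 510^2 = 260100 ≡ 2497 (mod 2501)
2500 = 2048 + 256 + 128 + 64 + 4 in binary powers of 2.
So 7^2500 ≡ 2497 · 16 · 2497 · 510 · 2401 ≡ 1721 (mod 2501).
Since 1721 ≠ 1, base 7 is a Fermat witness: 2501 is composite.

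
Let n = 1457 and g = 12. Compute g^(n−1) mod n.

794

12^1 ≡ 12 (mod 1457)
12^2 ≡ 12^2 = 144 ≡ 144 (mod 1457)
12^4 ≡ 144^2 = 20736 ≡ 338 (mod 1457)
12^8 ≡ 338^2 = 114244 ≡ 598 (mod 1457)
12^16 ≡ 598^2 = 357604 ≡ 639 (mod 1457)
12^32 ≡ 639^2 = 408321 ≡ 361 (mod 1457)
12^64 ≡ 361^2 = 130321 ≡ 648 (mod 1457)
12^128 ≡ 648^2 = 419904 ≡ 288 (mod 1457)
12^256 ≡ 288^2 = 82944 ≡ 1352 (mod 1457)
12^512 ≡ 1352^2 = 1827904 ≡ 826 (mod 1457)
12^1024 ≡ 826^2 = 682276 ≡ 400 (mod 1457)
1456 = 1024 + 256 + 128 + 32 + 16 in binary powers of 2.
So 12^1456 ≡ 400 · 1352 · 288 · 361 · 639 ≡ 794 (mod 1457).
Since 794 ≠ 1, base 12 is a Fermat witness: 1457 is composite.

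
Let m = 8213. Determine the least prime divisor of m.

8213 is odd.
Digit sum 14, not divisible by 3.
Ends in 3: not divisible by 5.
7: 8213 = 7·1173 + 2
11: 8213 = 11·746 + 7
13: 8213 = 13·631 + 10
17: 8213 = 17·483 + 2
19: 8213 = 19·432 + 5
23: 8213 = 23·357 + 2
29: 8213 = 29·283 + 6
31: 8213 = 31·264 + 29
37: 8213 = 37·221 + 36
41: 8213 = 41·200 + 13
43: 8213 = 43·191

43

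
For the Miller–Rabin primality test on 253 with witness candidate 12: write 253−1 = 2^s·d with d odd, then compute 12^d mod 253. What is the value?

253 − 1 = 252 = 2^2 · 63, so d = 63.
12^1 ≡ 12 (mod 253)
12^2 ≡ 12^2 = 144 ≡ 144 (mod 253)
12^4 ≡ 144^2 = 20736 ≡ 243 (mod 253)
12^8 ≡ 243^2 = 59049 ≡ 100 (mod 253)
12^16 ≡ 100^2 = 10000 ≡ 133 (mod 253)
12^32 ≡ 133^2 = 17689 ≡ 232 (mod 253)
63 = 32 + 16 + 8 + 4 + 2 + 1 in binary powers of 2.
So 12^63 ≡ 232 · 133 · 100 · 243 · 144 · 12 ≡ 100 (mod 253).
Squaring chain: 100 → 133; never reaches −1, so base 12 is a Miller–Rabin witness that 253 is composite.

100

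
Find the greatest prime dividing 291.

97

291 = 3 · 97
97 is prime.
So 291 = 3 · 97; the largest prime factor is 97.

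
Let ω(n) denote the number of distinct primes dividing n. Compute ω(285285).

6

285285 = 3 · 95095
95095 = 5 · 19019
19019 = 7 · 2717
2717 = 11 · 247
247 = 13 · 19
285285 = 3 · 5 · 7 · 11 · 13 · 19, which has 6 distinct prime factors.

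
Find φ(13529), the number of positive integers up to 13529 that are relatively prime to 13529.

13284

Factor: 13529 = 83 · 163.
φ(13529) = (83−1) · (163−1) = 82 · 162 = 13284.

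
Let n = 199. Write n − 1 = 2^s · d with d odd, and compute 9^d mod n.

199 − 1 = 198 = 2^1 · 99, so d = 99.
9^1 ≡ 9 (mod 199)
9^2 ≡ 9^2 = 81 ≡ 81 (mod 199)
9^4 ≡ 81^2 = 6561 ≡ 193 (mod 199)
9^8 ≡ 193^2 = 37249 ≡ 36 (mod 199)
9^16 ≡ 36^2 = 1296 ≡ 102 (mod 199)
9^32 ≡ 102^2 = 10404 ≡ 56 (mod 199)
9^64 ≡ 56^2 = 3136 ≡ 151 (mod 199)
99 = 64 + 32 + 2 + 1 in binary powers of 2.
So 9^99 ≡ 151 · 56 · 81 · 9 ≡ 1 (mod 199).
Since 9^d ≡ 1 (mod 199), base 9 does not prove 199 composite.

1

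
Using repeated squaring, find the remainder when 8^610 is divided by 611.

155

8^1 ≡ 8 (mod 611)
8^2 ≡ 8^2 = 64 ≡ 64 (mod 611)
8^4 ≡ 64^2 = 4096 ≡ 430 (mod 611)
8^8 ≡ 430^2 = 184900 ≡ 378 (mod 611)
8^16 ≡ 378^2 = 142884 ≡ 521 (mod 611)
8^32 ≡ 521^2 = 271441 ≡ 157 (mod 611)
8^64 ≡ 157^2 = 24649 ≡ 209 (mod 611)
8^128 ≡ 209^2 = 43681 ≡ 300 (mod 611)
8^256 ≡ 300^2 = 90000 ≡ 183 (mod 611)
8^512 ≡ 183^2 = 33489 ≡ 495 (mod 611)
610 = 512 + 64 + 32 + 2 in binary powers of 2.
So 8^610 ≡ 495 · 209 · 157 · 64 ≡ 155 (mod 611).
Since 155 ≠ 1, base 8 is a Fermat witness: 611 is composite.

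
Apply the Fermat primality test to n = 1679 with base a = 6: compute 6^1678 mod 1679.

6^1 ≡ 6 (mod 1679)
6^2 ≡ 6^2 = 36 ≡ 36 (mod 1679)
6^4 ≡ 36^2 = 1296 ≡ 1296 (mod 1679)
6^8 ≡ 1296^2 = 1679616 ≡ 616 (mod 1679)
6^16 ≡ 616^2 = 379456 ≡ 2 (mod 1679)
6^32 ≡ 2^2 = 4 ≡ 4 (mod 1679)
6^64 ≡ 4^2 = 16 ≡ 16 (mod 1679)
6^128 ≡ 16^2 = 256 ≡ 256 (mod 1679)
6^256 ≡ 256^2 = 65536 ≡ 55 (mod 1679)
6^512 ≡ 55^2 = 3025 ≡ 1346 (mod 1679)
6^1024 ≡ 1346^2 = 1811716 ≡ 75 (mod 1679)
1678 = 1024 + 512 + 128 + 8 + 4 + 2 in binary powers of 2.
So 6^1678 ≡ 75 · 1346 · 256 · 616 · 1296 · 36 ≡ 748 (mod 1679).
Since 748 ≠ 1, base 6 is a Fermat witness: 1679 is composite.

748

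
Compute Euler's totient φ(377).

336

Factor: 377 = 13 · 29.
φ(377) = (13−1) · (29−1) = 12 · 28 = 336.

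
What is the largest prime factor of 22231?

47

22231 = 11 · 2021
2021 = 43 · 47
47 is prime.
So 22231 = 11 · 43 · 47; the largest prime factor is 47.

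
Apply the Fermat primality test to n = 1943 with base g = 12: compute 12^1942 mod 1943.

12^1 ≡ 12 (mod 1943)
12^2 ≡ 12^2 = 144 ≡ 144 (mod 1943)
12^4 ≡ 144^2 = 20736 ≡ 1306 (mod 1943)
12^8 ≡ 1306^2 = 1705636 ≡ 1625 (mod 1943)
12^16 ≡ 1625^2 = 2640625 ≡ 88 (mod 1943)
12^32 ≡ 88^2 = 7744 ≡ 1915 (mod 1943)
12^64 ≡ 1915^2 = 3667225 ≡ 784 (mod 1943)
12^128 ≡ 784^2 = 614656 ≡ 668 (mod 1943)
12^256 ≡ 668^2 = 446224 ≡ 1277 (mod 1943)
12^512 ≡ 1277^2 = 1630729 ≡ 552 (mod 1943)
12^1024 ≡ 552^2 = 304704 ≡ 1596 (mod 1943)
1942 = 1024 + 512 + 256 + 128 + 16 + 4 + 2 in binary powers of 2.
So 12^1942 ≡ 1596 · 552 · 1277 · 668 · 88 · 1306 · 144 ≡ 927 (mod 1943).
Since 927 ≠ 1, base 12 is a Fermat witness: 1943 is composite.

927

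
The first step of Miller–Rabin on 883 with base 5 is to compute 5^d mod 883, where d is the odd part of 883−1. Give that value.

883 − 1 = 882 = 2^1 · 441, so d = 441.
5^1 ≡ 5 (mod 883)
5^2 ≡ 5^2 = 25 ≡ 25 (mod 883)
5^4 ≡ 25^2 = 625 ≡ 625 (mod 883)
5^8 ≡ 625^2 = 390625 ≡ 339 (mod 883)
5^16 ≡ 339^2 = 114921 ≡ 131 (mod 883)
5^32 ≡ 131^2 = 17161 ≡ 384 (mod 883)
5^64 ≡ 384^2 = 147456 ≡ 878 (mod 883)
5^128 ≡ 878^2 = 770884 ≡ 25 (mod 883)
5^256 ≡ 25^2 = 625 ≡ 625 (mod 883)
441 = 256 + 128 + 32 + 16 + 8 + 1 in binary powers of 2.
So 5^441 ≡ 625 · 25 · 384 · 131 · 339 · 5 ≡ 882 (mod 883).
Since 5^d ≡ 882 (mod 883), base 5 does not prove 883 composite.

882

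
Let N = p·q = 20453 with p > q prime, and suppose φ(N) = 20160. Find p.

181

φ(n) = (p−1)(q−1) = n − (p+q) + 1, so p + q = 20453 − 20160 + 1 = 294.
p and q are the roots of t² − 294t + 20453 = 0.
Discriminant: 294² − 4·20453 = 86436 − 81812 = 4624; √4624 = 68.
q = (294 − 68)/2 = 113, p = (294 + 68)/2 = 181.
Check: 113 · 181 = 20453.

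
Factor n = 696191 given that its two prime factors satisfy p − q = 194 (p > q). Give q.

Since p = q + 194, we have 696191 = q(q + 194), so q² + 194q − 696191 = 0.
Discriminant: 194² + 4·696191 = 37636 + 2784764 = 2822400; √2822400 = 1680.
q = (−194 + 1680)/2 = 743, and p = q + 194 = 937.
Check: 743 · 937 = 696191.

743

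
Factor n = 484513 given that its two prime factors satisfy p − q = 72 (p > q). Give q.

Since p = q + 72, we have 484513 = q(q + 72), so q² + 72q − 484513 = 0.
Discriminant: 72² + 4·484513 = 5184 + 1938052 = 1943236; √1943236 = 1394.
q = (−72 + 1394)/2 = 661, and p = q + 72 = 733.
Check: 661 · 733 = 484513.

661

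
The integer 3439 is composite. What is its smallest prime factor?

19

3439 is odd.
Digit sum 19, not divisible by 3.
Ends in 9: not divisible by 5.
7: 3439 = 7·491 + 2
11: 3439 = 11·312 + 7
13: 3439 = 13·264 + 7
17: 3439 = 17·202 + 5
19: 3439 = 19·181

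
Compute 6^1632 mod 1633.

6^1 ≡ 6 (mod 1633)
6^2 ≡ 6^2 = 36 ≡ 36 (mod 1633)
6^4 ≡ 36^2 = 1296 ≡ 1296 (mod 1633)
6^8 ≡ 1296^2 = 1679616 ≡ 892 (mod 1633)
6^16 ≡ 892^2 = 795664 ≡ 393 (mod 1633)
6^32 ≡ 393^2 = 154449 ≡ 947 (mod 1633)
6^64 ≡ 947^2 = 896809 ≡ 292 (mod 1633)
6^128 ≡ 292^2 = 85264 ≡ 348 (mod 1633)
6^256 ≡ 348^2 = 121104 ≡ 262 (mod 1633)
6^512 ≡ 262^2 = 68644 ≡ 58 (mod 1633)
6^1024 ≡ 58^2 = 3364 ≡ 98 (mod 1633)
1632 = 1024 + 512 + 64 + 32 in binary powers of 2.
So 6^1632 ≡ 98 · 58 · 292 · 947 ≡ 1549 (mod 1633).
Since 1549 ≠ 1, base 6 is a Fermat witness: 1633 is composite.

1549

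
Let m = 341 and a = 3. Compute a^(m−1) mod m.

56

3^1 ≡ 3 (mod 341)
3^2 ≡ 3^2 = 9 ≡ 9 (mod 341)
3^4 ≡ 9^2 = 81 ≡ 81 (mod 341)
3^8 ≡ 81^2 = 6561 ≡ 82 (mod 341)
3^16 ≡ 82^2 = 6724 ≡ 245 (mod 341)
3^32 ≡ 245^2 = 60025 ≡ 9 (mod 341)
3^64 ≡ 9^2 = 81 ≡ 81 (mod 341)
3^128 ≡ 81^2 = 6561 ≡ 82 (mod 341)
3^256 ≡ 82^2 = 6724 ≡ 245 (mod 341)
340 = 256 + 64 + 16 + 4 in binary powers of 2.
So 3^340 ≡ 245 · 81 · 245 · 81 ≡ 56 (mod 341).
Since 56 ≠ 1, base 3 is a Fermat witness: 341 is composite.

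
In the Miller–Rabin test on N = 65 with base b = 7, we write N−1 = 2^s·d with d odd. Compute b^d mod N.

65 − 1 = 64 = 2^6 · 1, so d = 1.
7^1 ≡ 7 (mod 65)
1 = 1 in binary powers of 2.
So 7^1 ≡ 7 ≡ 7 (mod 65).
Squaring chain: 7 → 49 → 61 → 16 → 61 → 16; never reaches −1, so base 7 is a Miller–Rabin witness that 65 is composite.

7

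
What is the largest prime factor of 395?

395 = 5 · 79
79 is prime.
So 395 = 5 · 79; the largest prime factor is 79.

79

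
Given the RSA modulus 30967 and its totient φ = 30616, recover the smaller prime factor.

φ(n) = (p−1)(q−1) = n − (p+q) + 1, so p + q = 30967 − 30616 + 1 = 352.
p and q are the roots of t² − 352t + 30967 = 0.
Discriminant: 352² − 4·30967 = 123904 − 123868 = 36; √36 = 6.
q = (352 − 6)/2 = 173, p = (352 + 6)/2 = 179.
Check: 173 · 179 = 30967.

173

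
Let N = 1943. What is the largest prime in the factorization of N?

67

1943 = 29 · 67
67 is prime.
So 1943 = 29 · 67; the largest prime factor is 67.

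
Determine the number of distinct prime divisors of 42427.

4

42427 = 7 · 6061
6061 = 11 · 551
551 = 19 · 29
42427 = 7 · 11 · 19 · 29, which has 4 distinct prime factors.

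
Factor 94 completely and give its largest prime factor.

94 = 2 · 47
47 is prime.
So 94 = 2 · 47; the largest prime factor is 47.

47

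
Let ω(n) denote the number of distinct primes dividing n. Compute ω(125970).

6

125970 = 2 · 62985
62985 = 3 · 20995
20995 = 5 · 4199
4199 = 13 · 323
323 = 17 · 19
125970 = 2 · 3 · 5 · 13 · 17 · 19, which has 6 distinct prime factors.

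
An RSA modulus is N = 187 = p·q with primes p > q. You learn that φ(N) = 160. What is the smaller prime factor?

φ(n) = (p−1)(q−1) = n − (p+q) + 1, so p + q = 187 − 160 + 1 = 28.
p and q are the roots of t² − 28t + 187 = 0.
Discriminant: 28² − 4·187 = 784 − 748 = 36; √36 = 6.
q = (28 − 6)/2 = 11, p = (28 + 6)/2 = 17.
Check: 11 · 17 = 187.

11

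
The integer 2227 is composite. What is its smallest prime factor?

17

2227 is odd.
Digit sum 13, not divisible by 3.
Ends in 7: not divisible by 5.
7: 2227 = 7·318 + 1
11: 2227 = 11·202 + 5
13: 2227 = 13·171 + 4
17: 2227 = 17·131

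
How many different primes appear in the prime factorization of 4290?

4290 = 2 · 2145
2145 = 3 · 715
715 = 5 · 143
143 = 11 · 13
4290 = 2 · 3 · 5 · 11 · 13, which has 5 distinct prime factors.

5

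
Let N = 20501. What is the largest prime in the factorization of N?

20501 = 13 · 1577
1577 = 19 · 83
83 is prime.
So 20501 = 13 · 19 · 83; the largest prime factor is 83.

83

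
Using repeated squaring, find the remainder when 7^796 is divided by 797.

1

7^1 ≡ 7 (mod 797)
7^2 ≡ 7^2 = 49 ≡ 49 (mod 797)
7^4 ≡ 49^2 = 2401 ≡ 10 (mod 797)
7^8 ≡ 10^2 = 100 ≡ 100 (mod 797)
7^16 ≡ 100^2 = 10000 ≡ 436 (mod 797)
7^32 ≡ 436^2 = 190096 ≡ 410 (mod 797)
7^64 ≡ 410^2 = 168100 ≡ 730 (mod 797)
7^128 ≡ 730^2 = 532900 ≡ 504 (mod 797)
7^256 ≡ 504^2 = 254016 ≡ 570 (mod 797)
7^512 ≡ 570^2 = 324900 ≡ 521 (mod 797)
796 = 512 + 256 + 16 + 8 + 4 in binary powers of 2.
So 7^796 ≡ 521 · 570 · 436 · 100 · 10 ≡ 1 (mod 797).
Since the result is 1, base 7 gives no evidence that 797 is composite.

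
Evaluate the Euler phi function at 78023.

68800

Factor: 78023 = 11 · 41 · 173.
φ(78023) = (11−1) · (41−1) · (173−1) = 10 · 40 · 172 = 68800.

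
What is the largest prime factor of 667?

667 = 23 · 29
29 is prime.
So 667 = 23 · 29; the largest prime factor is 29.

29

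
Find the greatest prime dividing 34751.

59

34751 = 19 · 1829
1829 = 31 · 59
59 is prime.
So 34751 = 19 · 31 · 59; the largest prime factor is 59.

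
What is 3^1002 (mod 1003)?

144

3^1 ≡ 3 (mod 1003)
3^2 ≡ 3^2 = 9 ≡ 9 (mod 1003)
3^4 ≡ 9^2 = 81 ≡ 81 (mod 1003)
3^8 ≡ 81^2 = 6561 ≡ 543 (mod 1003)
3^16 ≡ 543^2 = 294849 ≡ 970 (mod 1003)
3^32 ≡ 970^2 = 940900 ≡ 86 (mod 1003)
3^64 ≡ 86^2 = 7396 ≡ 375 (mod 1003)
3^128 ≡ 375^2 = 140625 ≡ 205 (mod 1003)
3^256 ≡ 205^2 = 42025 ≡ 902 (mod 1003)
3^512 ≡ 902^2 = 813604 ≡ 171 (mod 1003)
1002 = 512 + 256 + 128 + 64 + 32 + 8 + 2 in binary powers of 2.
So 3^1002 ≡ 171 · 902 · 205 · 375 · 86 · 543 · 9 ≡ 144 (mod 1003).
Since 144 ≠ 1, base 3 is a Fermat witness: 1003 is composite.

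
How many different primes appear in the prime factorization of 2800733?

2800733 = 13 · 215441
215441 = 17 · 12673
12673 = 19 · 667
667 = 23 · 29
2800733 = 13 · 17 · 19 · 23 · 29, which has 5 distinct prime factors.

5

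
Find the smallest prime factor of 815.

815 is odd.
Digit sum 14, not divisible by 3.
Ends in 5: divisible by 5.

5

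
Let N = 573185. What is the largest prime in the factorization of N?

67

573185 = 5 · 114637
114637 = 29 · 3953
3953 = 59 · 67
67 is prime.
So 573185 = 5 · 29 · 59 · 67; the largest prime factor is 67.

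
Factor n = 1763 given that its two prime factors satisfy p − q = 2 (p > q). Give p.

Since p = q + 2, we have 1763 = q(q + 2), so q² + 2q − 1763 = 0.
Discriminant: 2² + 4·1763 = 4 + 7052 = 7056; √7056 = 84.
q = (−2 + 84)/2 = 41, and p = q + 2 = 43.
Check: 41 · 43 = 1763.

43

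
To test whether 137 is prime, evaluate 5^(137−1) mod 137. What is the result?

1

5^1 ≡ 5 (mod 137)
5^2 ≡ 5^2 = 25 ≡ 25 (mod 137)
5^4 ≡ 25^2 = 625 ≡ 77 (mod 137)
5^8 ≡ 77^2 = 5929 ≡ 38 (mod 137)
5^16 ≡ 38^2 = 1444 ≡ 74 (mod 137)
5^32 ≡ 74^2 = 5476 ≡ 133 (mod 137)
5^64 ≡ 133^2 = 17689 ≡ 16 (mod 137)
5^128 ≡ 16^2 = 256 ≡ 119 (mod 137)
136 = 128 + 8 in binary powers of 2.
So 5^136 ≡ 119 · 38 ≡ 1 (mod 137).
Since the result is 1, base 5 gives no evidence that 137 is composite.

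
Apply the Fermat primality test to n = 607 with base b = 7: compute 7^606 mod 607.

1

7^1 ≡ 7 (mod 607)
7^2 ≡ 7^2 = 49 ≡ 49 (mod 607)
7^4 ≡ 49^2 = 2401 ≡ 580 (mod 607)
7^8 ≡ 580^2 = 336400 ≡ 122 (mod 607)
7^16 ≡ 122^2 = 14884 ≡ 316 (mod 607)
7^32 ≡ 316^2 = 99856 ≡ 308 (mod 607)
7^64 ≡ 308^2 = 94864 ≡ 172 (mod 607)
7^128 ≡ 172^2 = 29584 ≡ 448 (mod 607)
7^256 ≡ 448^2 = 200704 ≡ 394 (mod 607)
7^512 ≡ 394^2 = 155236 ≡ 451 (mod 607)
606 = 512 + 64 + 16 + 8 + 4 + 2 in binary powers of 2.
So 7^606 ≡ 451 · 172 · 316 · 122 · 580 · 49 ≡ 1 (mod 607).
Since the result is 1, base 7 gives no evidence that 607 is composite.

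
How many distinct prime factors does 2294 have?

2294 = 2 · 1147
1147 = 31 · 37
2294 = 2 · 31 · 37, which has 3 distinct prime factors.

3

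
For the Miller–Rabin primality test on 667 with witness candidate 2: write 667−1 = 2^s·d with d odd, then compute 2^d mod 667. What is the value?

667 − 1 = 666 = 2^1 · 333, so d = 333.
2^1 ≡ 2 (mod 667)
2^2 ≡ 2^2 = 4 ≡ 4 (mod 667)
2^4 ≡ 4^2 = 16 ≡ 16 (mod 667)
2^8 ≡ 16^2 = 256 ≡ 256 (mod 667)
2^16 ≡ 256^2 = 65536 ≡ 170 (mod 667)
2^32 ≡ 170^2 = 28900 ≡ 219 (mod 667)
2^64 ≡ 219^2 = 47961 ≡ 604 (mod 667)
2^128 ≡ 604^2 = 364816 ≡ 634 (mod 667)
2^256 ≡ 634^2 = 401956 ≡ 422 (mod 667)
333 = 256 + 64 + 8 + 4 + 1 in binary powers of 2.
So 2^333 ≡ 422 · 604 · 256 · 16 · 2 ≡ 330 (mod 667).
Squaring chain: 330; never reaches −1, so base 2 is a Miller–Rabin witness that 667 is composite.

330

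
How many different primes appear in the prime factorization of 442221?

442221 = 3 · 147407
147407 = 13 · 11339
11339 = 17 · 667
667 = 23 · 29
442221 = 3 · 13 · 17 · 23 · 29, which has 5 distinct prime factors.

5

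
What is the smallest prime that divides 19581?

3

19581 is odd.
Digit sum 24, divisible by 3.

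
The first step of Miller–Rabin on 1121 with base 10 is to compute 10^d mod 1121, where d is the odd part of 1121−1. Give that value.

1121 − 1 = 1120 = 2^5 · 35, so d = 35.
10^1 ≡ 10 (mod 1121)
10^2 ≡ 10^2 = 100 ≡ 100 (mod 1121)
10^4 ≡ 100^2 = 10000 ≡ 1032 (mod 1121)
10^8 ≡ 1032^2 = 1065024 ≡ 74 (mod 1121)
10^16 ≡ 74^2 = 5476 ≡ 992 (mod 1121)
10^32 ≡ 992^2 = 984064 ≡ 947 (mod 1121)
35 = 32 + 2 + 1 in binary powers of 2.
So 10^35 ≡ 947 · 100 · 10 ≡ 876 (mod 1121).
Squaring chain: 876 → 612 → 130 → 85 → 499; never reaches −1, so base 10 is a Miller–Rabin witness that 1121 is composite.

876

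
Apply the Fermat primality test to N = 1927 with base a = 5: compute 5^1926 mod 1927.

291

5^1 ≡ 5 (mod 1927)
5^2 ≡ 5^2 = 25 ≡ 25 (mod 1927)
5^4 ≡ 25^2 = 625 ≡ 625 (mod 1927)
5^8 ≡ 625^2 = 390625 ≡ 1371 (mod 1927)
5^16 ≡ 1371^2 = 1879641 ≡ 816 (mod 1927)
5^32 ≡ 816^2 = 665856 ≡ 1041 (mod 1927)
5^64 ≡ 1041^2 = 1083681 ≡ 707 (mod 1927)
5^128 ≡ 707^2 = 499849 ≡ 756 (mod 1927)
5^256 ≡ 756^2 = 571536 ≡ 1144 (mod 1927)
5^512 ≡ 1144^2 = 1308736 ≡ 303 (mod 1927)
5^1024 ≡ 303^2 = 91809 ≡ 1240 (mod 1927)
1926 = 1024 + 512 + 256 + 128 + 4 + 2 in binary powers of 2.
So 5^1926 ≡ 1240 · 303 · 1144 · 756 · 625 · 25 ≡ 291 (mod 1927).
Since 291 ≠ 1, base 5 is a Fermat witness: 1927 is composite.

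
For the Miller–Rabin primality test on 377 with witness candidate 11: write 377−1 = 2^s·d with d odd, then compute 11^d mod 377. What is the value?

305

377 − 1 = 376 = 2^3 · 47, so d = 47.
11^1 ≡ 11 (mod 377)
11^2 ≡ 11^2 = 121 ≡ 121 (mod 377)
11^4 ≡ 121^2 = 14641 ≡ 315 (mod 377)
11^8 ≡ 315^2 = 99225 ≡ 74 (mod 377)
11^16 ≡ 74^2 = 5476 ≡ 198 (mod 377)
11^32 ≡ 198^2 = 39204 ≡ 373 (mod 377)
47 = 32 + 8 + 4 + 2 + 1 in binary powers of 2.
So 11^47 ≡ 373 · 74 · 315 · 121 · 11 ≡ 305 (mod 377).
Squaring chain: 305 → 283 → 165; never reaches −1, so base 11 is a Miller–Rabin witness that 377 is composite.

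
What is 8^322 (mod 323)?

30

8^1 ≡ 8 (mod 323)
8^2 ≡ 8^2 = 64 ≡ 64 (mod 323)
8^4 ≡ 64^2 = 4096 ≡ 220 (mod 323)
8^8 ≡ 220^2 = 48400 ≡ 273 (mod 323)
8^16 ≡ 273^2 = 74529 ≡ 239 (mod 323)
8^32 ≡ 239^2 = 57121 ≡ 273 (mod 323)
8^64 ≡ 273^2 = 74529 ≡ 239 (mod 323)
8^128 ≡ 239^2 = 57121 ≡ 273 (mod 323)
8^256 ≡ 273^2 = 74529 ≡ 239 (mod 323)
322 = 256 + 64 + 2 in binary powers of 2.
So 8^322 ≡ 239 · 239 · 64 ≡ 30 (mod 323).
Since 30 ≠ 1, base 8 is a Fermat witness: 323 is composite.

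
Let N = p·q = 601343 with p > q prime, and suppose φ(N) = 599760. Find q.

φ(n) = (p−1)(q−1) = n − (p+q) + 1, so p + q = 601343 − 599760 + 1 = 1584.
p and q are the roots of t² − 1584t + 601343 = 0.
Discriminant: 1584² − 4·601343 = 2509056 − 2405372 = 103684; √103684 = 322.
q = (1584 − 322)/2 = 631, p = (1584 + 322)/2 = 953.
Check: 631 · 953 = 601343.

631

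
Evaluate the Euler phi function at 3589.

3456

Factor: 3589 = 37 · 97.
φ(3589) = (37−1) · (97−1) = 36 · 96 = 3456.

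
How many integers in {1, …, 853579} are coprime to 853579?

Factor: 853579 = 41 · 109 · 191.
φ(853579) = (41−1) · (109−1) · (191−1) = 40 · 108 · 190 = 820800.

820800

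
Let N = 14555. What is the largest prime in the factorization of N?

14555 = 5 · 2911
2911 = 41 · 71
71 is prime.
So 14555 = 5 · 41 · 71; the largest prime factor is 71.

71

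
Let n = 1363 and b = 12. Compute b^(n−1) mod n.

202

12^1 ≡ 12 (mod 1363)
12^2 ≡ 12^2 = 144 ≡ 144 (mod 1363)
12^4 ≡ 144^2 = 20736 ≡ 291 (mod 1363)
12^8 ≡ 291^2 = 84681 ≡ 175 (mod 1363)
12^16 ≡ 175^2 = 30625 ≡ 639 (mod 1363)
12^32 ≡ 639^2 = 408321 ≡ 784 (mod 1363)
12^64 ≡ 784^2 = 614656 ≡ 1306 (mod 1363)
12^128 ≡ 1306^2 = 1705636 ≡ 523 (mod 1363)
12^256 ≡ 523^2 = 273529 ≡ 929 (mod 1363)
12^512 ≡ 929^2 = 863041 ≡ 262 (mod 1363)
12^1024 ≡ 262^2 = 68644 ≡ 494 (mod 1363)
1362 = 1024 + 256 + 64 + 16 + 2 in binary powers of 2.
So 12^1362 ≡ 494 · 929 · 1306 · 639 · 144 ≡ 202 (mod 1363).
Since 202 ≠ 1, base 12 is a Fermat witness: 1363 is composite.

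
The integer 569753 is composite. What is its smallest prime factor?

19

569753 is odd.
Digit sum 35, not divisible by 3.
Ends in 3: not divisible by 5.
7: 569753 = 7·81393 + 2
11: 569753 = 11·51795 + 8
13: 569753 = 13·43827 + 2
17: 569753 = 17·33514 + 15
19: 569753 = 19·29987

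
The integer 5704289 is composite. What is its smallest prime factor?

5704289 is odd.
Digit sum 35, not divisible by 3.
Ends in 9: not divisible by 5.
7: 5704289 = 7·814898 + 3
11: 5704289 = 11·518571 + 8
13: 5704289 = 13·438791 + 6
17: 5704289 = 17·335546 + 7
19: 5704289 = 19·300225 + 14
23: 5704289 = 23·248012 + 13
29: 5704289 = 29·196699 + 18
31: 5704289 = 31·184009 + 10
37: 5704289 = 37·154169 + 36
41: 5704289 = 41·139129

41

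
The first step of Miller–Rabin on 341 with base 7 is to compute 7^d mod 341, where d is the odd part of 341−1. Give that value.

341 − 1 = 340 = 2^2 · 85, so d = 85.
7^1 ≡ 7 (mod 341)
7^2 ≡ 7^2 = 49 ≡ 49 (mod 341)
7^4 ≡ 49^2 = 2401 ≡ 14 (mod 341)
7^8 ≡ 14^2 = 196 ≡ 196 (mod 341)
7^16 ≡ 196^2 = 38416 ≡ 224 (mod 341)
7^32 ≡ 224^2 = 50176 ≡ 49 (mod 341)
7^64 ≡ 49^2 = 2401 ≡ 14 (mod 341)
85 = 64 + 16 + 4 + 1 in binary powers of 2.
So 7^85 ≡ 14 · 224 · 14 · 7 ≡ 87 (mod 341).
Squaring chain: 87 → 67; never reaches −1, so base 7 is a Miller–Rabin witness that 341 is composite.

87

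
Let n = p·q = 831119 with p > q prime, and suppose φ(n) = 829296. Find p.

φ(n) = (p−1)(q−1) = n − (p+q) + 1, so p + q = 831119 − 829296 + 1 = 1824.
p and q are the roots of t² − 1824t + 831119 = 0.
Discriminant: 1824² − 4·831119 = 3326976 − 3324476 = 2500; √2500 = 50.
q = (1824 − 50)/2 = 887, p = (1824 + 50)/2 = 937.
Check: 887 · 937 = 831119.

937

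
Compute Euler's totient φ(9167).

8976

Factor: 9167 = 89 · 103.
φ(9167) = (89−1) · (103−1) = 88 · 102 = 8976.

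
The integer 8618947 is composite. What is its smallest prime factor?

8618947 is odd.
Digit sum 43, not divisible by 3.
Ends in 7: not divisible by 5.
7: 8618947 = 7·1231278 + 1
11: 8618947 = 11·783540 + 7
13: 8618947 = 13·662995 + 12
17: 8618947 = 17·506996 + 15
19: 8618947 = 19·453628 + 15
23: 8618947 = 23·374736 + 19
29: 8618947 = 29·297205 + 2
31: 8618947 = 31·278030 + 17
37: 8618947 = 37·232944 + 19
41: 8618947 = 41·210218 + 9
43: 8618947 = 43·200440 + 27
47: 8618947 = 47·183381 + 40
53: 8618947 = 53·162621 + 34
59: 8618947 = 59·146083 + 50
61: 8618947 = 61·141294 + 13
67: 8618947 = 67·128641

67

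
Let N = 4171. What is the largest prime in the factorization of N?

97

4171 = 43 · 97
97 is prime.
So 4171 = 43 · 97; the largest prime factor is 97.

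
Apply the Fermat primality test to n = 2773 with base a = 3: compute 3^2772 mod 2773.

1140

3^1 ≡ 3 (mod 2773)
3^2 ≡ 3^2 = 9 ≡ 9 (mod 2773)
3^4 ≡ 9^2 = 81 ≡ 81 (mod 2773)
3^8 ≡ 81^2 = 6561 ≡ 1015 (mod 2773)
3^16 ≡ 1015^2 = 1030225 ≡ 1442 (mod 2773)
3^32 ≡ 1442^2 = 2079364 ≡ 2387 (mod 2773)
3^64 ≡ 2387^2 = 5697769 ≡ 2027 (mod 2773)
3^128 ≡ 2027^2 = 4108729 ≡ 1916 (mod 2773)
3^256 ≡ 1916^2 = 3671056 ≡ 2377 (mod 2773)
3^512 ≡ 2377^2 = 5650129 ≡ 1528 (mod 2773)
3^1024 ≡ 1528^2 = 2334784 ≡ 2691 (mod 2773)
3^2048 ≡ 2691^2 = 7241481 ≡ 1178 (mod 2773)
2772 = 2048 + 512 + 128 + 64 + 16 + 4 in binary powers of 2.
So 3^2772 ≡ 1178 · 1528 · 1916 · 2027 · 1442 · 81 ≡ 1140 (mod 2773).
Since 1140 ≠ 1, base 3 is a Fermat witness: 2773 is composite.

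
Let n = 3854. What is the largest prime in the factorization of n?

3854 = 2 · 1927
1927 = 41 · 47
47 is prime.
So 3854 = 2 · 41 · 47; the largest prime factor is 47.

47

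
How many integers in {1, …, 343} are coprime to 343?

Factor: 343 = 7^3.
φ(343) = 7^2·(7−1) = 294.

294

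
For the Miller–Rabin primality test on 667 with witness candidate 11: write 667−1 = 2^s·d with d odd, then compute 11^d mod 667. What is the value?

667 − 1 = 666 = 2^1 · 333, so d = 333.
11^1 ≡ 11 (mod 667)
11^2 ≡ 11^2 = 121 ≡ 121 (mod 667)
11^4 ≡ 121^2 = 14641 ≡ 634 (mod 667)
11^8 ≡ 634^2 = 401956 ≡ 422 (mod 667)
11^16 ≡ 422^2 = 178084 ≡ 662 (mod 667)
11^32 ≡ 662^2 = 438244 ≡ 25 (mod 667)
11^64 ≡ 25^2 = 625 ≡ 625 (mod 667)
11^128 ≡ 625^2 = 390625 ≡ 430 (mod 667)
11^256 ≡ 430^2 = 184900 ≡ 141 (mod 667)
333 = 256 + 64 + 8 + 4 + 1 in binary powers of 2.
So 11^333 ≡ 141 · 625 · 422 · 634 · 11 ≡ 135 (mod 667).
Squaring chain: 135; never reaches −1, so base 11 is a Miller–Rabin witness that 667 is composite.

135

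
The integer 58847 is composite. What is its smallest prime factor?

58847 is odd.
Digit sum 32, not divisible by 3.
Ends in 7: not divisible by 5.
7: 58847 = 7·8406 + 5
11: 58847 = 11·5349 + 8
13: 58847 = 13·4526 + 9
17: 58847 = 17·3461 + 10
19: 58847 = 19·3097 + 4
23: 58847 = 23·2558 + 13
29: 58847 = 29·2029 + 6
31: 58847 = 31·1898 + 9
37: 58847 = 37·1590 + 17
41: 58847 = 41·1435 + 12
43: 58847 = 43·1368 + 23
47: 58847 = 47·1252 + 3
53: 58847 = 53·1110 + 17
59: 58847 = 59·997 + 24
61: 58847 = 61·964 + 43
67: 58847 = 67·878 + 21
71: 58847 = 71·828 + 59
73: 58847 = 73·806 + 9
79: 58847 = 79·744 + 71
83: 58847 = 83·709

83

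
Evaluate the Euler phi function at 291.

192

Factor: 291 = 3 · 97.
φ(291) = (3−1) · (97−1) = 2 · 96 = 192.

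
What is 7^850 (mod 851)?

255

7^1 ≡ 7 (mod 851)
7^2 ≡ 7^2 = 49 ≡ 49 (mod 851)
7^4 ≡ 49^2 = 2401 ≡ 699 (mod 851)
7^8 ≡ 699^2 = 488601 ≡ 127 (mod 851)
7^16 ≡ 127^2 = 16129 ≡ 811 (mod 851)
7^32 ≡ 811^2 = 657721 ≡ 749 (mod 851)
7^64 ≡ 749^2 = 561001 ≡ 192 (mod 851)
7^128 ≡ 192^2 = 36864 ≡ 271 (mod 851)
7^256 ≡ 271^2 = 73441 ≡ 255 (mod 851)
7^512 ≡ 255^2 = 65025 ≡ 349 (mod 851)
850 = 512 + 256 + 64 + 16 + 2 in binary powers of 2.
So 7^850 ≡ 349 · 255 · 192 · 811 · 49 ≡ 255 (mod 851).
Since 255 ≠ 1, base 7 is a Fermat witness: 851 is composite.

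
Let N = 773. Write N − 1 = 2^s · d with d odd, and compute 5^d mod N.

456

773 − 1 = 772 = 2^2 · 193, so d = 193.
5^1 ≡ 5 (mod 773)
5^2 ≡ 5^2 = 25 ≡ 25 (mod 773)
5^4 ≡ 25^2 = 625 ≡ 625 (mod 773)
5^8 ≡ 625^2 = 390625 ≡ 260 (mod 773)
5^16 ≡ 260^2 = 67600 ≡ 349 (mod 773)
5^32 ≡ 349^2 = 121801 ≡ 440 (mod 773)
5^64 ≡ 440^2 = 193600 ≡ 350 (mod 773)
5^128 ≡ 350^2 = 122500 ≡ 366 (mod 773)
193 = 128 + 64 + 1 in binary powers of 2.
So 5^193 ≡ 366 · 350 · 5 ≡ 456 (mod 773).
Squaring chain: 456 → 772; reaches −1, so base 5 does not prove 773 composite.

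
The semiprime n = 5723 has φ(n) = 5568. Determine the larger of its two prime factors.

97

φ(n) = (p−1)(q−1) = n − (p+q) + 1, so p + q = 5723 − 5568 + 1 = 156.
p and q are the roots of t² − 156t + 5723 = 0.
Discriminant: 156² − 4·5723 = 24336 − 22892 = 1444; √1444 = 38.
q = (156 − 38)/2 = 59, p = (156 + 38)/2 = 97.
Check: 59 · 97 = 5723.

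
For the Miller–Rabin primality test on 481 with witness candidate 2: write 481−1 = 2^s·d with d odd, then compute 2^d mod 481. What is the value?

481 − 1 = 480 = 2^5 · 15, so d = 15.
2^1 ≡ 2 (mod 481)
2^2 ≡ 2^2 = 4 ≡ 4 (mod 481)
2^4 ≡ 4^2 = 16 ≡ 16 (mod 481)
2^8 ≡ 16^2 = 256 ≡ 256 (mod 481)
15 = 8 + 4 + 2 + 1 in binary powers of 2.
So 2^15 ≡ 256 · 16 · 4 · 2 ≡ 60 (mod 481).
Squaring chain: 60 → 233 → 417 → 248 → 417; never reaches −1, so base 2 is a Miller–Rabin witness that 481 is composite.

60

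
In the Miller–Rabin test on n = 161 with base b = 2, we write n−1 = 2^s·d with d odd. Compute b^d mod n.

32

161 − 1 = 160 = 2^5 · 5, so d = 5.
2^1 ≡ 2 (mod 161)
2^2 ≡ 2^2 = 4 ≡ 4 (mod 161)
2^4 ≡ 4^2 = 16 ≡ 16 (mod 161)
5 = 4 + 1 in binary powers of 2.
So 2^5 ≡ 16 · 2 ≡ 32 (mod 161).
Squaring chain: 32 → 58 → 144 → 128 → 123; never reaches −1, so base 2 is a Miller–Rabin witness that 161 is composite.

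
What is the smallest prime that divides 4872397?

4872397 is odd.
Digit sum 40, not divisible by 3.
Ends in 7: not divisible by 5.
7: 4872397 = 7·696056 + 5
11: 4872397 = 11·442945 + 2
13: 4872397 = 13·374799 + 10
17: 4872397 = 17·286611 + 10
19: 4872397 = 19·256441 + 18
23: 4872397 = 23·211843 + 8
29: 4872397 = 29·168013 + 20
31: 4872397 = 31·157174 + 3
37: 4872397 = 37·131686 + 15
41: 4872397 = 41·118838 + 39
43: 4872397 = 43·113311 + 24
47: 4872397 = 47·103668 + 1
53: 4872397 = 53·91932 + 1
59: 4872397 = 59·82583

59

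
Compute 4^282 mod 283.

4^1 ≡ 4 (mod 283)
4^2 ≡ 4^2 = 16 ≡ 16 (mod 283)
4^4 ≡ 16^2 = 256 ≡ 256 (mod 283)
4^8 ≡ 256^2 = 65536 ≡ 163 (mod 283)
4^16 ≡ 163^2 = 26569 ≡ 250 (mod 283)
4^32 ≡ 250^2 = 62500 ≡ 240 (mod 283)
4^64 ≡ 240^2 = 57600 ≡ 151 (mod 283)
4^128 ≡ 151^2 = 22801 ≡ 161 (mod 283)
4^256 ≡ 161^2 = 25921 ≡ 168 (mod 283)
282 = 256 + 16 + 8 + 2 in binary powers of 2.
So 4^282 ≡ 168 · 250 · 163 · 16 ≡ 1 (mod 283).
Since the result is 1, base 4 gives no evidence that 283 is composite.

1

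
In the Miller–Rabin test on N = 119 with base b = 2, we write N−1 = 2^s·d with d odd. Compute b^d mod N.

119 − 1 = 118 = 2^1 · 59, so d = 59.
2^1 ≡ 2 (mod 119)
2^2 ≡ 2^2 = 4 ≡ 4 (mod 119)
2^4 ≡ 4^2 = 16 ≡ 16 (mod 119)
2^8 ≡ 16^2 = 256 ≡ 18 (mod 119)
2^16 ≡ 18^2 = 324 ≡ 86 (mod 119)
2^32 ≡ 86^2 = 7396 ≡ 18 (mod 119)
59 = 32 + 16 + 8 + 2 + 1 in binary powers of 2.
So 2^59 ≡ 18 · 86 · 18 · 4 · 2 ≡ 25 (mod 119).
Squaring chain: 25; never reaches −1, so base 2 is a Miller–Rabin witness that 119 is composite.

25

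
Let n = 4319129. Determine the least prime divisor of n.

53

4319129 is odd.
Digit sum 29, not divisible by 3.
Ends in 9: not divisible by 5.
7: 4319129 = 7·617018 + 3
11: 4319129 = 11·392648 + 1
13: 4319129 = 13·332240 + 9
17: 4319129 = 17·254066 + 7
19: 4319129 = 19·227322 + 11
23: 4319129 = 23·187788 + 5
29: 4319129 = 29·148935 + 14
31: 4319129 = 31·139326 + 23
37: 4319129 = 37·116733 + 8
41: 4319129 = 41·105344 + 25
43: 4319129 = 43·100444 + 37
47: 4319129 = 47·91896 + 17
53: 4319129 = 53·81493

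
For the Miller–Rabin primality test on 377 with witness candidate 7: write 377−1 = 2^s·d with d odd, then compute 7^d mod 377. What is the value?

377 − 1 = 376 = 2^3 · 47, so d = 47.
7^1 ≡ 7 (mod 377)
7^2 ≡ 7^2 = 49 ≡ 49 (mod 377)
7^4 ≡ 49^2 = 2401 ≡ 139 (mod 377)
7^8 ≡ 139^2 = 19321 ≡ 94 (mod 377)
7^16 ≡ 94^2 = 8836 ≡ 165 (mod 377)
7^32 ≡ 165^2 = 27225 ≡ 81 (mod 377)
47 = 32 + 8 + 4 + 2 + 1 in binary powers of 2.
So 7^47 ≡ 81 · 94 · 139 · 49 · 7 ≡ 132 (mod 377).
Squaring chain: 132 → 82 → 315; never reaches −1, so base 7 is a Miller–Rabin witness that 377 is composite.

132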